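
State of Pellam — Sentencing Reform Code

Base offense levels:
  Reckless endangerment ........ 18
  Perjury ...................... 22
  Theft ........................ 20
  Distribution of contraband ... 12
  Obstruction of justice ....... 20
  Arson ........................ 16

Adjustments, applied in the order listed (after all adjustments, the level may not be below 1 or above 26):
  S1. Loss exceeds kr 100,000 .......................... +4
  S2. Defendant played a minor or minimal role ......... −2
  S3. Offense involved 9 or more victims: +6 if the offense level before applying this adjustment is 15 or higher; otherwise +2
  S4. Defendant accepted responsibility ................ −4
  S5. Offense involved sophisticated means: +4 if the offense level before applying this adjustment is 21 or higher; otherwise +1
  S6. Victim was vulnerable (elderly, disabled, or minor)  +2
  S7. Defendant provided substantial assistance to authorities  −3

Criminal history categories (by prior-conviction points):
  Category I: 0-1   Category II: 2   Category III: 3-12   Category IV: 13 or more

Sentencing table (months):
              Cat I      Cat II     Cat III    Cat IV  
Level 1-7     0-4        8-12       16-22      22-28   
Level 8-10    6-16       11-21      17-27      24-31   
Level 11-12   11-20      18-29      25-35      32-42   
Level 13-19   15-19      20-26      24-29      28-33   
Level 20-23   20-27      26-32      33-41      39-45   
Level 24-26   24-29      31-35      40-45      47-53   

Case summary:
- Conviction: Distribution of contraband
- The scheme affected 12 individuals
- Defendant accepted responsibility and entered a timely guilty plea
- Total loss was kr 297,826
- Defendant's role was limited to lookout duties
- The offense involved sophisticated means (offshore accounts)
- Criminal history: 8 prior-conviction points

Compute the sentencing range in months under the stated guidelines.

Base offense level for distribution of contraband: 12.
S1 applies: 12 + 4 = 16.
S2 applies: 16 − 2 = 14.
S3 applies (level before this adjustment is 14 < 15, so +2): 14 + 2 = 16.
S4 applies: 16 − 4 = 12.
S5 applies (level before this adjustment is 12 < 21, so +1): 12 + 1 = 13.
Final offense level: 13.
Criminal history: 8 prior points → Category III (3-12).
Level 13 falls in the 13-19 band.
Grid: Level 13-19 × Category III = 24-29 months.

24-29 months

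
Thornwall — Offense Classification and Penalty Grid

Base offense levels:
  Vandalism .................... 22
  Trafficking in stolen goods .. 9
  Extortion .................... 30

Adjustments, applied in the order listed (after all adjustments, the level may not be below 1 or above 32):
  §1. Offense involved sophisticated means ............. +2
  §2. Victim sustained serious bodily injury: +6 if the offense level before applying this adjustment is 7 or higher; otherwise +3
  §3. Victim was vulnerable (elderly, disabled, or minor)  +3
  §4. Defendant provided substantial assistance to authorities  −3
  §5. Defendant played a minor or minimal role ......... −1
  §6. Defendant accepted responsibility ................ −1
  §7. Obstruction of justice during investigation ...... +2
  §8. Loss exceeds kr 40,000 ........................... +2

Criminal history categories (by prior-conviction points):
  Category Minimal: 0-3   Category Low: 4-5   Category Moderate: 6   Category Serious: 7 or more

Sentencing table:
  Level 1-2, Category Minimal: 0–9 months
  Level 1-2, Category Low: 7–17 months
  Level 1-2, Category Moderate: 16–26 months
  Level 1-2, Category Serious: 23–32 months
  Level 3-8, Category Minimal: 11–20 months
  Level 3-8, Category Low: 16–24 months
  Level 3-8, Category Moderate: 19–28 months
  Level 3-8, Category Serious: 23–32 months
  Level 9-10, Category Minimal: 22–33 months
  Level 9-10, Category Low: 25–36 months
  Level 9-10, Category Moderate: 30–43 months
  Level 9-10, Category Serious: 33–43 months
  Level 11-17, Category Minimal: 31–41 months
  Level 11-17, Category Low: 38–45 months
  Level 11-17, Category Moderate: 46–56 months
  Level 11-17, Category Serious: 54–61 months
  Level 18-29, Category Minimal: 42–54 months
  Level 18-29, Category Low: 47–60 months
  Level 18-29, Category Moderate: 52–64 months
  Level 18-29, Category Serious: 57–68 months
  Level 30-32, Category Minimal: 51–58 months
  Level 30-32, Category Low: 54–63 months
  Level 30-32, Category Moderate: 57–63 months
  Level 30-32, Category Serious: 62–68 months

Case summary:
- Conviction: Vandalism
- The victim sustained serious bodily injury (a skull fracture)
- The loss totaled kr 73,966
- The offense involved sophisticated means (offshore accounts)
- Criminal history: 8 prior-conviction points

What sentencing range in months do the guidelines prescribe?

Base offense level for vandalism: 22.
§1 applies: 22 + 2 = 24.
§2 applies (level before this adjustment is 24 ≥ 7, so +6): 24 + 6 = 30.
§8 applies: 30 + 2 = 32.
Final offense level: 32.
Criminal history: 8 prior points → Category Serious (7+).
Level 32 falls in the 30-32 band.
Grid: Level 30-32 × Category Serious = 62-68 months.

62-68 months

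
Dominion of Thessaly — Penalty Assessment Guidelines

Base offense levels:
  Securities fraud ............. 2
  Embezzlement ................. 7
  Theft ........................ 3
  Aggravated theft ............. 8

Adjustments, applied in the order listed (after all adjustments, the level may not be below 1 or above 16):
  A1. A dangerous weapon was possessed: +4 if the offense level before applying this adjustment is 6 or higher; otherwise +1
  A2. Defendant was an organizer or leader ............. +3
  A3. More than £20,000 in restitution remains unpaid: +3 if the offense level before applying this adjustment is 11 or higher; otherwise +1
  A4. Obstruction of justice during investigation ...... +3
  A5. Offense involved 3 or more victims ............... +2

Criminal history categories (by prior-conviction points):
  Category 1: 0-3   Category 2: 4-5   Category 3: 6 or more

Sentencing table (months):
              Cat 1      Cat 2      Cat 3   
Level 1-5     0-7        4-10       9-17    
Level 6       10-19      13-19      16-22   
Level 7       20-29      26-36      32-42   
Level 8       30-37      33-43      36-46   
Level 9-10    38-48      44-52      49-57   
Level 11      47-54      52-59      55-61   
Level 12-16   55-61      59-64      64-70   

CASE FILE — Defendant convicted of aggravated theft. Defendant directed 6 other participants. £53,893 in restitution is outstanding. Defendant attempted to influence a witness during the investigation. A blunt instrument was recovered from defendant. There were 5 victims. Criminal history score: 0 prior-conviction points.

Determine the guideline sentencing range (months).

55-61 months

Base offense level for aggravated theft: 8.
A1 applies (level before this adjustment is 8 ≥ 6, so +4): 8 + 4 = 12.
A2 applies: 12 + 3 = 15.
A3 applies (level before this adjustment is 15 ≥ 11, so +3): 15 + 3 = 18.
A4 applies: 18 + 3 = 21.
A5 applies: 21 + 2 = 23.
Level 23 exceeds the maximum of 16; capped at 16.
Final offense level: 16.
Criminal history: 0 prior points → Category 1 (0-3).
Level 16 falls in the 12-16 band.
Grid: Level 12-16 × Category 1 = 55-61 months.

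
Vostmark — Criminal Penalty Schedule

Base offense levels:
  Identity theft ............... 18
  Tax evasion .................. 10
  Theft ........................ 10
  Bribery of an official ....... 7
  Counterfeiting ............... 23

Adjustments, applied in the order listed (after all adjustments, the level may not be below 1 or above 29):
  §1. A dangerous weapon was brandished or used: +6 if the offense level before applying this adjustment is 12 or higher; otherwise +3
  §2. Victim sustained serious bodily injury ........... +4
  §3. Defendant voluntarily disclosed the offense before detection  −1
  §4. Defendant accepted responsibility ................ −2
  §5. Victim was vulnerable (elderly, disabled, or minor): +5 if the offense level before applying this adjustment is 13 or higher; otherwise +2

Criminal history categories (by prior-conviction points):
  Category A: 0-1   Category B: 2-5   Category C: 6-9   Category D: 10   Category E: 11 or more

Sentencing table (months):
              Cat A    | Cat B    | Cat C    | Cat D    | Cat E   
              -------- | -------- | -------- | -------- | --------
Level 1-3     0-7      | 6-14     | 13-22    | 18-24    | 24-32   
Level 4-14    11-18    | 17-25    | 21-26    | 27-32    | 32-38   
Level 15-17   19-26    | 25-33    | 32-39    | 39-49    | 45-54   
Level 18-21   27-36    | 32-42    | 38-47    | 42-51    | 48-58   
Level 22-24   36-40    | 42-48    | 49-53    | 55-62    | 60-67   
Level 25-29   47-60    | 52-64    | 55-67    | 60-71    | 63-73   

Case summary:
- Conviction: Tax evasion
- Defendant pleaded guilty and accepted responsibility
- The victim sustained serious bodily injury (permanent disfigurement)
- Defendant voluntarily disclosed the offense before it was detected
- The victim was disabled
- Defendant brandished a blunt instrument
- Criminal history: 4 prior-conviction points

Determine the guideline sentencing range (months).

Base offense level for tax evasion: 10.
§1 applies (level before this adjustment is 10 < 12, so +3): 10 + 3 = 13.
§2 applies: 13 + 4 = 17.
§3 applies: 17 − 1 = 16.
§4 applies: 16 − 2 = 14.
§5 applies (level before this adjustment is 14 ≥ 13, so +5): 14 + 5 = 19.
Final offense level: 19.
Criminal history: 4 prior points → Category B (2-5).
Level 19 falls in the 18-21 band.
Grid: Level 18-21 × Category B = 32-42 months.

32-42 months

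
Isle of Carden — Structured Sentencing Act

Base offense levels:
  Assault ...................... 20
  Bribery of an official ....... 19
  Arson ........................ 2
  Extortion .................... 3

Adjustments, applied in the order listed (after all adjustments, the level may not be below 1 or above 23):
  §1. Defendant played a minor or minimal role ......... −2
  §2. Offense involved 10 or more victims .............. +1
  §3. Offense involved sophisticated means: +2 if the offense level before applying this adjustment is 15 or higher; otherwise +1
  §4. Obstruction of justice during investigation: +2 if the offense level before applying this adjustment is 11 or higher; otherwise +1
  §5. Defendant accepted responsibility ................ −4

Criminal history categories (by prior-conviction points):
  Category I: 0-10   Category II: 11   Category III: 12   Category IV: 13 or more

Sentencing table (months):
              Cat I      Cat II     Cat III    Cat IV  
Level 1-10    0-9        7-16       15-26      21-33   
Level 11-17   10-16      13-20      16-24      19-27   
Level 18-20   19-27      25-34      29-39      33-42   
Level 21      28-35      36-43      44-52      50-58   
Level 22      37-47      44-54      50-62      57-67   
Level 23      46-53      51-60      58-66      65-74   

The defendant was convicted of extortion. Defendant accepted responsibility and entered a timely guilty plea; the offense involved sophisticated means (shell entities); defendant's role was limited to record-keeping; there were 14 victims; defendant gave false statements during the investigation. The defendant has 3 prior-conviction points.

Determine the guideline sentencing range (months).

Base offense level for extortion: 3.
§1 applies: 3 − 2 = 1.
§2 applies: 1 + 1 = 2.
§3 applies (level before this adjustment is 2 < 15, so +1): 2 + 1 = 3.
§4 applies (level before this adjustment is 3 < 11, so +1): 3 + 1 = 4.
§5 applies: 4 − 4 = 0.
Level 0 is below the minimum of 1; floored at 1.
Final offense level: 1.
Criminal history: 3 prior points → Category I (0-10).
Level 1 falls in the 1-10 band.
Grid: Level 1-10 × Category I = 0-9 months.

0-9 months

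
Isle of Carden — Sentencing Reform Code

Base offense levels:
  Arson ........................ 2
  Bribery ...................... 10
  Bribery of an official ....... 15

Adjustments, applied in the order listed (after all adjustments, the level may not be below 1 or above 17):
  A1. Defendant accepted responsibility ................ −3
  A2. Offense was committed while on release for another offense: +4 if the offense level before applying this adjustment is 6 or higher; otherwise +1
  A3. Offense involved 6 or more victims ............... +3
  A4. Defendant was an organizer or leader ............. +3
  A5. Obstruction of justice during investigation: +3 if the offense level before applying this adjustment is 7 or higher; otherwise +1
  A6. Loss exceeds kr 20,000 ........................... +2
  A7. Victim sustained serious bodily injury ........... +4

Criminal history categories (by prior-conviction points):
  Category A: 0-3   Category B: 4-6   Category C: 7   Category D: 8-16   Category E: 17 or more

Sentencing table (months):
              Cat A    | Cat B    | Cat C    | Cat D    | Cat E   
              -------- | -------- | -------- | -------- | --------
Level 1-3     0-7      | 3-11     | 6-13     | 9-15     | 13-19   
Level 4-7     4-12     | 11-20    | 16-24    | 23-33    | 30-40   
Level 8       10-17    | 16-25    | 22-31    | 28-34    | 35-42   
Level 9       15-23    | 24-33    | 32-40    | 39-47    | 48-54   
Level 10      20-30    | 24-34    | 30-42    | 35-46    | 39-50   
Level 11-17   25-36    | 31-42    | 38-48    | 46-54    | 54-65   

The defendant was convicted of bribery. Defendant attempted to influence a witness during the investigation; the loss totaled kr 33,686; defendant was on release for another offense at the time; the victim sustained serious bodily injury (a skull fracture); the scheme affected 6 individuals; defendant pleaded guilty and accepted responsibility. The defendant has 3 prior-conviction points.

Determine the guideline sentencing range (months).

25-36 months

Base offense level for bribery: 10.
A1 applies: 10 − 3 = 7.
A2 applies (level before this adjustment is 7 ≥ 6, so +4): 7 + 4 = 11.
A3 applies: 11 + 3 = 14.
A4 does not apply.
A5 applies (level before this adjustment is 14 ≥ 7, so +3): 14 + 3 = 17.
A6 applies: 17 + 2 = 19.
A7 applies: 19 + 4 = 23.
Level 23 exceeds the maximum of 17; capped at 17.
Final offense level: 17.
Criminal history: 3 prior points → Category A (0-3).
Level 17 falls in the 11-17 band.
Grid: Level 11-17 × Category A = 25-36 months.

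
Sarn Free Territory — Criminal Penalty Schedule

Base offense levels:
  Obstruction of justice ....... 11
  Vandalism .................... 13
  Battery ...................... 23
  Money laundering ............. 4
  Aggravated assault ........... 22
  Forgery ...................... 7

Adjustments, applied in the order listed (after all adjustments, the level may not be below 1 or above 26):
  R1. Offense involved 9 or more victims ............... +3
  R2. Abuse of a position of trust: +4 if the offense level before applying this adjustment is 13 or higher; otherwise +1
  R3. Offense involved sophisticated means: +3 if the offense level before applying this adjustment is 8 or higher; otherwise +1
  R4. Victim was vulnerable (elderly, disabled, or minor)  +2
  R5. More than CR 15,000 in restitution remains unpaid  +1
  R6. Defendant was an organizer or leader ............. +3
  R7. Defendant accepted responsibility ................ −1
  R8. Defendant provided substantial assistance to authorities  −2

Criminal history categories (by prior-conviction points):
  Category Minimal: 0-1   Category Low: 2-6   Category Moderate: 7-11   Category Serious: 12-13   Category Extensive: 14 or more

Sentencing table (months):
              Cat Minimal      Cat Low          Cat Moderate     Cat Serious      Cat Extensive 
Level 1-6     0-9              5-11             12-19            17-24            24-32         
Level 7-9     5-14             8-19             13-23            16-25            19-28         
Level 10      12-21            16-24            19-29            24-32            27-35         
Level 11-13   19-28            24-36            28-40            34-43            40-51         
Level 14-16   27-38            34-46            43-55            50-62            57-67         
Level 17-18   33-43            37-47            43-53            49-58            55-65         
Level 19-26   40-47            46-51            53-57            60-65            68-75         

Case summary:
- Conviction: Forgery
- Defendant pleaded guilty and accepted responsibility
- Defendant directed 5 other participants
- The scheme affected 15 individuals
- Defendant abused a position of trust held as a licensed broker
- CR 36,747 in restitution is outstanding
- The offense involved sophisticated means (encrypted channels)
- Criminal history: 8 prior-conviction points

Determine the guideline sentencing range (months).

43-53 months

Base offense level for forgery: 7.
R1 applies: 7 + 3 = 10.
R2 applies (level before this adjustment is 10 < 13, so +1): 10 + 1 = 11.
R3 applies (level before this adjustment is 11 ≥ 8, so +3): 11 + 3 = 14.
R5 applies: 14 + 1 = 15.
R6 applies: 15 + 3 = 18.
R7 applies: 18 − 1 = 17.
Final offense level: 17.
Criminal history: 8 prior points → Category Moderate (7-11).
Level 17 falls in the 17-18 band.
Grid: Level 17-18 × Category Moderate = 43-53 months.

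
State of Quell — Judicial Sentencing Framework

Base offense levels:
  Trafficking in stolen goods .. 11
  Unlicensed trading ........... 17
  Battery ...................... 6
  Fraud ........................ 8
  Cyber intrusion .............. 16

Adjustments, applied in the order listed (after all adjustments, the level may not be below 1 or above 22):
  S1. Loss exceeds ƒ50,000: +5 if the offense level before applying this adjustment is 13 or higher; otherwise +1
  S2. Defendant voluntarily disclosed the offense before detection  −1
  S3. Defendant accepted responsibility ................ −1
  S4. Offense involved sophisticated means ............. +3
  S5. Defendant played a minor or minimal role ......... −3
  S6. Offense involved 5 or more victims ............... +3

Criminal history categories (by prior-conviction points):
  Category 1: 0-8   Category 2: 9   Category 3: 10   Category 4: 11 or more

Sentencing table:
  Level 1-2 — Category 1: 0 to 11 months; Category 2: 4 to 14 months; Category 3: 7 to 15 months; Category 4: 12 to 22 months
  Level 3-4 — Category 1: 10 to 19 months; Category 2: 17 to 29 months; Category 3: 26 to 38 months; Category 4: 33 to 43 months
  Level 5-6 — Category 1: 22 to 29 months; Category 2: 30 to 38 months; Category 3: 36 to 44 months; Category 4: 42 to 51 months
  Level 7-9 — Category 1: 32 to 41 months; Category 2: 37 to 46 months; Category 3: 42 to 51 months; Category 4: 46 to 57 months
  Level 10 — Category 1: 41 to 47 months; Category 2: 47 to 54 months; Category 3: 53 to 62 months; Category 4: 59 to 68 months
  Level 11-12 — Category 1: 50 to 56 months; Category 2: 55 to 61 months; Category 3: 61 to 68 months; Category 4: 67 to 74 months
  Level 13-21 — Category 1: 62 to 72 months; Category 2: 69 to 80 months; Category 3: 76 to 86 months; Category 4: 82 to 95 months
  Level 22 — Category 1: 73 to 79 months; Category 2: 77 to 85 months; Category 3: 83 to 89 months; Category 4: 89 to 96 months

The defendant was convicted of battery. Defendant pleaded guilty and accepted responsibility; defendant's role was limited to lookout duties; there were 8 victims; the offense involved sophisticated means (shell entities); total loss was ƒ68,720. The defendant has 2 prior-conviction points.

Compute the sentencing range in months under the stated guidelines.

32-41 months

Base offense level for battery: 6.
S1 applies (level before this adjustment is 6 < 13, so +1): 6 + 1 = 7.
S3 applies: 7 − 1 = 6.
S4 applies: 6 + 3 = 9.
S5 applies: 9 − 3 = 6.
S6 applies: 6 + 3 = 9.
Final offense level: 9.
Criminal history: 2 prior points → Category 1 (0-8).
Level 9 falls in the 7-9 band.
Grid: Level 7-9 × Category 1 = 32-41 months.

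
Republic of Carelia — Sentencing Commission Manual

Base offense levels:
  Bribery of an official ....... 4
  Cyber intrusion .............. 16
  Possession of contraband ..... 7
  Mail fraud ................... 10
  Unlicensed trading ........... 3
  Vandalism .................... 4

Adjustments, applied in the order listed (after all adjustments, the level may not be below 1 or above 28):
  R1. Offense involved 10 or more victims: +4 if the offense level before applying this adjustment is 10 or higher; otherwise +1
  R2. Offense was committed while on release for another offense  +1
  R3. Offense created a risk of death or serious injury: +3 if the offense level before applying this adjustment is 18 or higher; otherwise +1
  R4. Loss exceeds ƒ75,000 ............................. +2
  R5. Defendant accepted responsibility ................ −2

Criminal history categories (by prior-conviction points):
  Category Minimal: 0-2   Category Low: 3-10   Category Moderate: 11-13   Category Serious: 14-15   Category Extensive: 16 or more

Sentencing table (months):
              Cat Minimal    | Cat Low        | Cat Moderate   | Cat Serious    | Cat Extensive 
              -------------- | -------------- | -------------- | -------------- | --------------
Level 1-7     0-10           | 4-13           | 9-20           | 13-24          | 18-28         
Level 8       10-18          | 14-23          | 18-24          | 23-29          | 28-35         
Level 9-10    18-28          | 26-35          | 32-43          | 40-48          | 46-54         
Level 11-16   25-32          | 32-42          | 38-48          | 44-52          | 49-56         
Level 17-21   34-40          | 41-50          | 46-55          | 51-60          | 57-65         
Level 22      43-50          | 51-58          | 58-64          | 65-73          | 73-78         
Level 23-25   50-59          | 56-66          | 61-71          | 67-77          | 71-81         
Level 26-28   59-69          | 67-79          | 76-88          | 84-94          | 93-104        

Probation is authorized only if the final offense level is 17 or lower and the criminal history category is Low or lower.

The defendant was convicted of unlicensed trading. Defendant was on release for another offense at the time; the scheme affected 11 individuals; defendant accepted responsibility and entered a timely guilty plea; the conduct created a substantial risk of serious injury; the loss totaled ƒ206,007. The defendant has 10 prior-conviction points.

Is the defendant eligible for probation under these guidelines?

Base offense level for unlicensed trading: 3.
R1 applies (level before this adjustment is 3 < 10, so +1): 3 + 1 = 4.
R2 applies: 4 + 1 = 5.
R3 applies (level before this adjustment is 5 < 18, so +1): 5 + 1 = 6.
R4 applies: 6 + 2 = 8.
R5 applies: 8 − 2 = 6.
Final offense level: 6.
Criminal history: 10 prior points → Category Low (3-10).
Level 6 falls in the 1-7 band.
Grid: Level 1-7 × Category Low = 4-13 months.
Probation check: level 6 ≤ 17 and category Low ≤ Low → eligible.

Yes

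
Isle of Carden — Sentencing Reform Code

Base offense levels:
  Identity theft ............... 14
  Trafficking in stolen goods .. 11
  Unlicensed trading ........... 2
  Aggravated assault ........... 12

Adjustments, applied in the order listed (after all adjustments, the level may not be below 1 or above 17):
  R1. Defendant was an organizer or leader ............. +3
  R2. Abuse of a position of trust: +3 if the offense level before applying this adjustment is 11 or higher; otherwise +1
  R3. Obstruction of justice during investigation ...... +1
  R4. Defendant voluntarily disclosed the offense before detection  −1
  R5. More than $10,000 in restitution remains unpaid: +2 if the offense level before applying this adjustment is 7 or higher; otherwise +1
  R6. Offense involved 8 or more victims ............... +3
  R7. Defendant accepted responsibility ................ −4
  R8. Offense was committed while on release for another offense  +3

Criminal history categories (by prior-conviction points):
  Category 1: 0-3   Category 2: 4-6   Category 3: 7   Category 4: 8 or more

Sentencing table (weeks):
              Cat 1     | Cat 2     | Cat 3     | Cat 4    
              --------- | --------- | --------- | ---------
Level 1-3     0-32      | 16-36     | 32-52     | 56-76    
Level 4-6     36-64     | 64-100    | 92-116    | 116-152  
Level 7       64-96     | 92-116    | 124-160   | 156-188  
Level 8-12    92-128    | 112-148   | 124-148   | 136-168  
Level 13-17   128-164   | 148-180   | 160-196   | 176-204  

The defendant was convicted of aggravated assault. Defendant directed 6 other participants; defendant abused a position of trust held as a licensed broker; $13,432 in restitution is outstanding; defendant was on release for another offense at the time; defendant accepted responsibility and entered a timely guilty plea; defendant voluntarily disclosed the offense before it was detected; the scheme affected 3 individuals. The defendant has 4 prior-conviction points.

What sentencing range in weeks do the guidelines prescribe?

148-180 weeks

Base offense level for aggravated assault: 12.
R1 applies: 12 + 3 = 15.
R2 applies (level before this adjustment is 15 ≥ 11, so +3): 15 + 3 = 18.
R4 applies: 18 − 1 = 17.
R5 applies (level before this adjustment is 17 ≥ 7, so +2): 17 + 2 = 19.
R7 applies: 19 − 4 = 15.
R8 applies: 15 + 3 = 18.
Level 18 exceeds the maximum of 17; capped at 17.
Final offense level: 17.
Criminal history: 4 prior points → Category 2 (4-6).
Level 17 falls in the 13-17 band.
Grid: Level 13-17 × Category 2 = 148-180 weeks.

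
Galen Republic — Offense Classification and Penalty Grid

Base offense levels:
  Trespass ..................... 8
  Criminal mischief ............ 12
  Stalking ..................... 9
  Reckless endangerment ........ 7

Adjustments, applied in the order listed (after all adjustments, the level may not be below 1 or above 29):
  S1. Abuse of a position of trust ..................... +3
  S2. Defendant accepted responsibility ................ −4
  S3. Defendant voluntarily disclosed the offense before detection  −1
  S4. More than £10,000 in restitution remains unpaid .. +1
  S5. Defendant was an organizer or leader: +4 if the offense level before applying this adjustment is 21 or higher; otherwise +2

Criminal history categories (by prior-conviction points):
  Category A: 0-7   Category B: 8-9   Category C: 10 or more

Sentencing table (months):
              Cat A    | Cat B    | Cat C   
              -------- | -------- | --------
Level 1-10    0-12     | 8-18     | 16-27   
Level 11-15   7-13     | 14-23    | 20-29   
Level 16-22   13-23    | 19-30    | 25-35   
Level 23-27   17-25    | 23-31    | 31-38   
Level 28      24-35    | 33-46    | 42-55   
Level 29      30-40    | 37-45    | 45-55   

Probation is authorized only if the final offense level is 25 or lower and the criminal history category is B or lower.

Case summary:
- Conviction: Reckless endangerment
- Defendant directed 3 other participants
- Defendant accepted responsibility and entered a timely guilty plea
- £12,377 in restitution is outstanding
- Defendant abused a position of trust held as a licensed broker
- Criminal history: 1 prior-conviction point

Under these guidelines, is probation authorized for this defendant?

Yes

Base offense level for reckless endangerment: 7.
S1 applies: 7 + 3 = 10.
S2 applies: 10 − 4 = 6.
S3 does not apply.
S4 applies: 6 + 1 = 7.
S5 applies (level before this adjustment is 7 < 21, so +2): 7 + 2 = 9.
Final offense level: 9.
Criminal history: 1 prior point → Category A (0-7).
Level 9 falls in the 1-10 band.
Grid: Level 1-10 × Category A = 0-12 months.
Probation check: level 9 ≤ 25 and category A ≤ B → eligible.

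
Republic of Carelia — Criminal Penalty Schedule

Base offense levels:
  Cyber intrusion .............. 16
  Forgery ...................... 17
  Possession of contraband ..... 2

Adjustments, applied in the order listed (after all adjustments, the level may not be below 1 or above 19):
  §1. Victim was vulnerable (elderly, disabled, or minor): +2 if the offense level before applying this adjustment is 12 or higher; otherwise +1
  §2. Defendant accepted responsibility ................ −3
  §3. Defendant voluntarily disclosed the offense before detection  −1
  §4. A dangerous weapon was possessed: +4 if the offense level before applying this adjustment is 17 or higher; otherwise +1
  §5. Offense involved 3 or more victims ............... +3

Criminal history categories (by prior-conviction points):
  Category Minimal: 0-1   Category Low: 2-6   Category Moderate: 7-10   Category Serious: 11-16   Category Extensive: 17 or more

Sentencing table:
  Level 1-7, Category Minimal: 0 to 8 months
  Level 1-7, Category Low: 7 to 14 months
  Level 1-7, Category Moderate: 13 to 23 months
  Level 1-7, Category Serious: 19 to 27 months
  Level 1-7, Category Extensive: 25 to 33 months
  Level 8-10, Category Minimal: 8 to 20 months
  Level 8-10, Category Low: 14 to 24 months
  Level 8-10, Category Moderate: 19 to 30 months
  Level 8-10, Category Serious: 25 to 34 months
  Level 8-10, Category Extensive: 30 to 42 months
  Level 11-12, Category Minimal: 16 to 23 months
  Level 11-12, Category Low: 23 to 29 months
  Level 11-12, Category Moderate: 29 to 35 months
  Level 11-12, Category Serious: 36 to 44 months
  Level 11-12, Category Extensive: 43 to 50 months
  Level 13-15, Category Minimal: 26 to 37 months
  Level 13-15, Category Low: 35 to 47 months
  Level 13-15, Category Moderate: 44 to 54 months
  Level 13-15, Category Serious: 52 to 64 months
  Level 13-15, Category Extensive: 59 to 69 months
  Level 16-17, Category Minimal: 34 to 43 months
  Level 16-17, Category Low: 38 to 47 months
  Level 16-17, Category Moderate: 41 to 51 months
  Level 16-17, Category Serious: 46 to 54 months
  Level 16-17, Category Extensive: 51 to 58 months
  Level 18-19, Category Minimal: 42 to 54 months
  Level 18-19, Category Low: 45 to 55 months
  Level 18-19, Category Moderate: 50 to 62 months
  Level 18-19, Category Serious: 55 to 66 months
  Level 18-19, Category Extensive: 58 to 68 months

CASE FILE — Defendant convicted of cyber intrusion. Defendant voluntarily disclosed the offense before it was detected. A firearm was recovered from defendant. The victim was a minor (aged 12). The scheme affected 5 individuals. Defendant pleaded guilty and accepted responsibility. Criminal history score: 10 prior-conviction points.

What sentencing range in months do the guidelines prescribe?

Base offense level for cyber intrusion: 16.
§1 applies (level before this adjustment is 16 ≥ 12, so +2): 16 + 2 = 18.
§2 applies: 18 − 3 = 15.
§3 applies: 15 − 1 = 14.
§4 applies (level before this adjustment is 14 < 17, so +1): 14 + 1 = 15.
§5 applies: 15 + 3 = 18.
Final offense level: 18.
Criminal history: 10 prior points → Category Moderate (7-10).
Level 18 falls in the 18-19 band.
Grid: Level 18-19 × Category Moderate = 50-62 months.

50-62 months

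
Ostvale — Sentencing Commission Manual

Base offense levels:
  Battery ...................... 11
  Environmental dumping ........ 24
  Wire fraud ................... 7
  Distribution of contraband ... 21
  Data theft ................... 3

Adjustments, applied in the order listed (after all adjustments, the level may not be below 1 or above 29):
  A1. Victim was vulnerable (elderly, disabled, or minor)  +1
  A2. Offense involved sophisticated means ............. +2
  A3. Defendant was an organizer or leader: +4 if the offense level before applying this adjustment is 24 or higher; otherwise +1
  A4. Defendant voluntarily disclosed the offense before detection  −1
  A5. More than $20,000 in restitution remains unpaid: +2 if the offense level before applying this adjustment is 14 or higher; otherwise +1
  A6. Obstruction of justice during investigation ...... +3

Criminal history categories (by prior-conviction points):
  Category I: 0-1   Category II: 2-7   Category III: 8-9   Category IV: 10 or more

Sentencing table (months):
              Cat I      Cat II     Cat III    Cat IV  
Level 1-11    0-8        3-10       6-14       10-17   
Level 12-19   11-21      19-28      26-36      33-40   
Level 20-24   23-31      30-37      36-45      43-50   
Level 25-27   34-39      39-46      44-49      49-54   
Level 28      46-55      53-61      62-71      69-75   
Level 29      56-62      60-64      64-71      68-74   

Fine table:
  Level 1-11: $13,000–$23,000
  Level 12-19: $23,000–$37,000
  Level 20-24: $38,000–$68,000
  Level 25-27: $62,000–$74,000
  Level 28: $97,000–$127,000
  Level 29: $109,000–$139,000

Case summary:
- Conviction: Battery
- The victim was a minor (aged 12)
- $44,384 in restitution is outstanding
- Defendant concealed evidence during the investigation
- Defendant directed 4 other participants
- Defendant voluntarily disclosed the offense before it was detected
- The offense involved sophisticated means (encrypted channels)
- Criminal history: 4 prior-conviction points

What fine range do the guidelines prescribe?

Base offense level for battery: 11.
A1 applies: 11 + 1 = 12.
A2 applies: 12 + 2 = 14.
A3 applies (level before this adjustment is 14 < 24, so +1): 14 + 1 = 15.
A4 applies: 15 − 1 = 14.
A5 applies (level before this adjustment is 14 ≥ 14, so +2): 14 + 2 = 16.
A6 applies: 16 + 3 = 19.
Final offense level: 19.
Level 19 falls in the 12-19 band.
Fine table: Level 12-19 → $23,000–$37,000.

$23,000–$37,000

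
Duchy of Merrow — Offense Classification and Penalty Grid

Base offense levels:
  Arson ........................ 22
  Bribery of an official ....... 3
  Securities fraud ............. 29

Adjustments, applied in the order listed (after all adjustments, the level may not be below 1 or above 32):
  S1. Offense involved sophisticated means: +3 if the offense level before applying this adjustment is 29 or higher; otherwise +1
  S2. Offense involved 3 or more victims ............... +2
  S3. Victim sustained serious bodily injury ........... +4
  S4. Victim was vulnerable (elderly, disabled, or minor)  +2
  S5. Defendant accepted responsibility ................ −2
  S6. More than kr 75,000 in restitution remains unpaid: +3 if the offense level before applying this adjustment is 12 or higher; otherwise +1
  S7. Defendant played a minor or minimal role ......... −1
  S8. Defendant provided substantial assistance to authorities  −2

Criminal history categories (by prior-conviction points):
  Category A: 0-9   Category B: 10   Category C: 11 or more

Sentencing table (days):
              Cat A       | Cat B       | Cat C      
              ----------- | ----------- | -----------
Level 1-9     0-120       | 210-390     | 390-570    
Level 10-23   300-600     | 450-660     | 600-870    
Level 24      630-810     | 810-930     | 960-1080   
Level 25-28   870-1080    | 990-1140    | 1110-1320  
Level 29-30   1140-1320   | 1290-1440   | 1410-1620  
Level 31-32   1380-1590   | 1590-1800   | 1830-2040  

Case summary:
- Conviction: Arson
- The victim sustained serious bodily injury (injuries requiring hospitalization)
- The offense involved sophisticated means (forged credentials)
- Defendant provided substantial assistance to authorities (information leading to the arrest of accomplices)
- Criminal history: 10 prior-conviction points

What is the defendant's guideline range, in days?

990-1140 days

Base offense level for arson: 22.
S1 applies (level before this adjustment is 22 < 29, so +1): 22 + 1 = 23.
S2 does not apply.
S3 applies: 23 + 4 = 27.
S8 applies: 27 − 2 = 25.
Final offense level: 25.
Criminal history: 10 prior points → Category B (10).
Level 25 falls in the 25-28 band.
Grid: Level 25-28 × Category B = 990-1140 days.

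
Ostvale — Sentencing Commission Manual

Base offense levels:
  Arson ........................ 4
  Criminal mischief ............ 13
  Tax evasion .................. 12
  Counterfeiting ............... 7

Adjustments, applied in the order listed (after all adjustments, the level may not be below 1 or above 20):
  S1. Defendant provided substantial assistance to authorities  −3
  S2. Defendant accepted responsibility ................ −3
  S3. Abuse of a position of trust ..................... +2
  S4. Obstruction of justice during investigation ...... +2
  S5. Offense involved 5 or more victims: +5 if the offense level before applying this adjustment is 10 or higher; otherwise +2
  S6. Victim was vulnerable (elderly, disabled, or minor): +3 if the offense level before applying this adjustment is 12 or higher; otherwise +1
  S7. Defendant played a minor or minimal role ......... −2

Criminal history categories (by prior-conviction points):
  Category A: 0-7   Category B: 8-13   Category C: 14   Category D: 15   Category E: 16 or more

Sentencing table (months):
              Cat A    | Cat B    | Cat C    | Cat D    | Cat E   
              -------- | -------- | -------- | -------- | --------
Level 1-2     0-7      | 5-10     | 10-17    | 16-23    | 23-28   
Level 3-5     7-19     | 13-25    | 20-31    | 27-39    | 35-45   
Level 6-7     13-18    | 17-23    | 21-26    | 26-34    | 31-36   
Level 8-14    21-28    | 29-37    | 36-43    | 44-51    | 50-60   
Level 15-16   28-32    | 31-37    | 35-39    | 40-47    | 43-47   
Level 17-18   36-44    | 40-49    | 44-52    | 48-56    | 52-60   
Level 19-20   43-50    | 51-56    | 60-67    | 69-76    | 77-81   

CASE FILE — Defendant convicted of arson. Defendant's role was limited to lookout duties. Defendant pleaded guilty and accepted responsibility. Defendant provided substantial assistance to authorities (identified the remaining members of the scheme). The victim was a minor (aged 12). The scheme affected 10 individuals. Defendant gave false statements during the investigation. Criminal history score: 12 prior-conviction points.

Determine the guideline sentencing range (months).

5-10 months

Base offense level for arson: 4.
S1 applies: 4 − 3 = 1.
S2 applies: 1 − 3 = -2.
S3 does not apply.
S4 applies: -2 + 2 = 0.
S5 applies (level before this adjustment is 0 < 10, so +2): 0 + 2 = 2.
S6 applies (level before this adjustment is 2 < 12, so +1): 2 + 1 = 3.
S7 applies: 3 − 2 = 1.
Final offense level: 1.
Criminal history: 12 prior points → Category B (8-13).
Level 1 falls in the 1-2 band.
Grid: Level 1-2 × Category B = 5-10 months.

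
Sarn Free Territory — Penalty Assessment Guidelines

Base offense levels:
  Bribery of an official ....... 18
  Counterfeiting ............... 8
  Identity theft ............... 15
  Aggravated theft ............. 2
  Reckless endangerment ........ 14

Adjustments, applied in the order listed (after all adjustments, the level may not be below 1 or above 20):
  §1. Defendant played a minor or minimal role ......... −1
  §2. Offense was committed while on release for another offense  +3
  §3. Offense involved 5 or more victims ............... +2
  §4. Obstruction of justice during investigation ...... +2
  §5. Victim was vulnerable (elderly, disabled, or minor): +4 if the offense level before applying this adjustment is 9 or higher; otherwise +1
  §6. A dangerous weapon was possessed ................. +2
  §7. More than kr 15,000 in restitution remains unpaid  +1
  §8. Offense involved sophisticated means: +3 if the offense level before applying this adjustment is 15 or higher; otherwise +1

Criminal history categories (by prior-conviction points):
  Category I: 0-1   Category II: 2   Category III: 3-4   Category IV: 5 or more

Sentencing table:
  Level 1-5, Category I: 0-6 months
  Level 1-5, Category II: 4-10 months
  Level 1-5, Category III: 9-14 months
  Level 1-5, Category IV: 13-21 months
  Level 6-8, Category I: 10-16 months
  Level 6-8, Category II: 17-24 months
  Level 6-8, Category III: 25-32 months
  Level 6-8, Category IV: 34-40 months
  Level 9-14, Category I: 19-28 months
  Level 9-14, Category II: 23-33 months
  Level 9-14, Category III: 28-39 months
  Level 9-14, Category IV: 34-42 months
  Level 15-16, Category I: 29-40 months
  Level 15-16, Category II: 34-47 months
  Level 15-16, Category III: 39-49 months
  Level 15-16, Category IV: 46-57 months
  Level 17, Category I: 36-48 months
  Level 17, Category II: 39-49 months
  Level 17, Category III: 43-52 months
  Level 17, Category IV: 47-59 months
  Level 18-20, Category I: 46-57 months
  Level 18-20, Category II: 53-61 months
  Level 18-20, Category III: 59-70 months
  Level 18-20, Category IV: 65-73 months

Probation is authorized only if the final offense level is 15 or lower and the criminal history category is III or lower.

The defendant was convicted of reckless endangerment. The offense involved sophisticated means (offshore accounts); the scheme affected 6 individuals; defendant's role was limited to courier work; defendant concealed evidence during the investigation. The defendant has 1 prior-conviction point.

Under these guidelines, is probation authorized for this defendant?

Base offense level for reckless endangerment: 14.
§1 applies: 14 − 1 = 13.
§3 applies: 13 + 2 = 15.
§4 applies: 15 + 2 = 17.
§5 does not apply.
§6 does not apply.
§8 applies (level before this adjustment is 17 ≥ 15, so +3): 17 + 3 = 20.
Final offense level: 20.
Criminal history: 1 prior point → Category I (0-1).
Level 20 falls in the 18-20 band.
Grid: Level 18-20 × Category I = 46-57 months.
Probation check: level 20 > 15 and category I ≤ III → not eligible.

No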